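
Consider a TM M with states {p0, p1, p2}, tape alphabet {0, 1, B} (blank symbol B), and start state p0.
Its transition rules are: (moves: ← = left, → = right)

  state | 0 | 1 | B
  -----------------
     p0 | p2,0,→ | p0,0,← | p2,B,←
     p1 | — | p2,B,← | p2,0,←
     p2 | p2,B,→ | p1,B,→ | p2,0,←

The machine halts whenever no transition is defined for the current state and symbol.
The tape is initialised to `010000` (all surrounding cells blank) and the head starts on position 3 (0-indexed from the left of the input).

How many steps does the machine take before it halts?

state=p0 head=3 tape=010[0]00BBB   (p0,0)→(p2,0,→)
state=p2 head=4 tape=0100[0]0BBB   (p2,0)→(p2,B,→)
state=p2 head=5 tape=0100B[0]BBB   (p2,0)→(p2,B,→)
state=p2 head=6 tape=0100BB[B]BB   (p2,B)→(p2,0,←)
state=p2 head=5 tape=0100B[B]0BB   (p2,B)→(p2,0,←)
state=p2 head=4 tape=0100[B]00BB   (p2,B)→(p2,0,←)
state=p2 head=3 tape=010[0]000BB   (p2,0)→(p2,B,→)
state=p2 head=4 tape=010B[0]00BB   (p2,0)→(p2,B,→)
state=p2 head=5 tape=010BB[0]0BB   (p2,0)→(p2,B,→)
state=p2 head=6 tape=010BBB[0]BB   (p2,0)→(p2,B,→)
state=p2 head=7 tape=010BBBB[B]B   (p2,B)→(p2,0,←)
state=p2 head=6 tape=010BBB[B]0B   (p2,B)→(p2,0,←)
state=p2 head=5 tape=010BB[B]00B   (p2,B)→(p2,0,←)
state=p2 head=4 tape=010B[B]000B   (p2,B)→(p2,0,←)
state=p2 head=3 tape=010[B]0000B   (p2,B)→(p2,0,←)
state=p2 head=2 tape=01[0]00000B   (p2,0)→(p2,B,→)
state=p2 head=3 tape=01B[0]0000B   (p2,0)→(p2,B,→)
state=p2 head=4 tape=01BB[0]000B   (p2,0)→(p2,B,→)
state=p2 head=5 tape=01BBB[0]00B   (p2,0)→(p2,B,→)
state=p2 head=6 tape=01BBBB[0]0B   (p2,0)→(p2,B,→)
state=p2 head=7 tape=01BBBBB[0]B   (p2,0)→(p2,B,→)
state=p2 head=8 tape=01BBBBBB[B]   (p2,B)→(p2,0,←)
state=p2 head=7 tape=01BBBBB[B]0   (p2,B)→(p2,0,←)
state=p2 head=6 tape=01BBBB[B]00   (p2,B)→(p2,0,←)
state=p2 head=5 tape=01BBB[B]000   (p2,B)→(p2,0,←)
state=p2 head=4 tape=01BB[B]0000   (p2,B)→(p2,0,←)
state=p2 head=3 tape=01B[B]00000   (p2,B)→(p2,0,←)
state=p2 head=2 tape=01[B]000000   (p2,B)→(p2,0,←)
state=p2 head=1 tape=0[1]0000000   (p2,1)→(p1,B,→)
state=p1 head=2 tape=0B[0]000000
M halts after 29 transitions.

29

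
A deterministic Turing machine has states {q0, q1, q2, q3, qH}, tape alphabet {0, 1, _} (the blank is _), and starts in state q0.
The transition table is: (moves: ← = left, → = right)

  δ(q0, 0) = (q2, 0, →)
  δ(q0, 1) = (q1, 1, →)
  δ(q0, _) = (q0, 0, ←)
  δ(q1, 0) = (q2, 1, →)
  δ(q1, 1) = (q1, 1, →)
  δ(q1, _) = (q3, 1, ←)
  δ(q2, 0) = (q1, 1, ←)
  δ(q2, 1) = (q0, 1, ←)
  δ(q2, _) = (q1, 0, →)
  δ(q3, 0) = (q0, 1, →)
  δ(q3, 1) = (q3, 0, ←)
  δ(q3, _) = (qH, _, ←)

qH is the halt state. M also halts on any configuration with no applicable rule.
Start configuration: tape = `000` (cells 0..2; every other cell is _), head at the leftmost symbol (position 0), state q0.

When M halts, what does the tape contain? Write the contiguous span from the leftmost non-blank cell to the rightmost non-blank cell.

000001

state=q0 head=0 tape=__[0]00___   (q0,0)→(q2,0,→)
state=q2 head=1 tape=__0[0]0___   (q2,0)→(q1,1,←)
state=q1 head=0 tape=__[0]10___   (q1,0)→(q2,1,→)
state=q2 head=1 tape=__1[1]0___   (q2,1)→(q0,1,←)
state=q0 head=0 tape=__[1]10___   (q0,1)→(q1,1,→)
state=q1 head=1 tape=__1[1]0___   (q1,1)→(q1,1,→)
state=q1 head=2 tape=__11[0]___   (q1,0)→(q2,1,→)
state=q2 head=3 tape=__111[_]__   (q2,_)→(q1,0,→)
state=q1 head=4 tape=__1110[_]_   (q1,_)→(q3,1,←)
state=q3 head=3 tape=__111[0]1_   (q3,0)→(q0,1,→)
state=q0 head=4 tape=__1111[1]_   (q0,1)→(q1,1,→)
state=q1 head=5 tape=__11111[_]   (q1,_)→(q3,1,←)
state=q3 head=4 tape=__1111[1]1   (q3,1)→(q3,0,←)
state=q3 head=3 tape=__111[1]01   (q3,1)→(q3,0,←)
state=q3 head=2 tape=__11[1]001   (q3,1)→(q3,0,←)
state=q3 head=1 tape=__1[1]0001   (q3,1)→(q3,0,←)
state=q3 head=0 tape=__[1]00001   (q3,1)→(q3,0,←)
state=q3 head=-1 tape=_[_]000001   (q3,_)→(qH,_,←)
state=qH head=-2 tape=[_]_000001
The non-blank tape span at halt is 000001.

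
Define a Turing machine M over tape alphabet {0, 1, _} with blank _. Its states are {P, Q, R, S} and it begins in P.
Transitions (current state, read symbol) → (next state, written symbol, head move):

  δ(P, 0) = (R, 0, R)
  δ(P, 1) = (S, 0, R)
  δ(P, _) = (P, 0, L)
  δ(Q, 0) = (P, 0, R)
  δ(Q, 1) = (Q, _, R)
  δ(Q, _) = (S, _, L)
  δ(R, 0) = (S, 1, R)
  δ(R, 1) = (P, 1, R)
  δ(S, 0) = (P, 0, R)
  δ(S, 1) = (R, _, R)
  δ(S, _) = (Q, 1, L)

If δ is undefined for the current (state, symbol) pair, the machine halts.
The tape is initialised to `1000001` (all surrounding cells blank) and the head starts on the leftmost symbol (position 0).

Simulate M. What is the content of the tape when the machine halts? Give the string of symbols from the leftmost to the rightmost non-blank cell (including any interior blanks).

P | [1]000001____   read 1 → write 0, move R, go to S
S | 0[0]00001____   read 0 → write 0, move R, go to P
P | 00[0]0001____   read 0 → write 0, move R, go to R
R | 000[0]001____   read 0 → write 1, move R, go to S
S | 0001[0]01____   read 0 → write 0, move R, go to P
P | 00010[0]1____   read 0 → write 0, move R, go to R
R | 000100[1]____   read 1 → write 1, move R, go to P
P | 0001001[_]___   read _ → write 0, move L, go to P
P | 000100[1]0___   read 1 → write 0, move R, go to S
S | 0001000[0]___   read 0 → write 0, move R, go to P
P | 00010000[_]__   read _ → write 0, move L, go to P
P | 0001000[0]0__   read 0 → write 0, move R, go to R
R | 00010000[0]__   read 0 → write 1, move R, go to S
S | 000100001[_]_   read _ → write 1, move L, go to Q
Q | 00010000[1]1_   read 1 → write _, move R, go to Q
Q | 00010000_[1]_   read 1 → write _, move R, go to Q
Q | 00010000__[_]   read _ → write _, move L, go to S
S | 00010000_[_]_   read _ → write 1, move L, go to Q
Q | 00010000[_]1_   read _ → write _, move L, go to S
S | 0001000[0]_1_   read 0 → write 0, move R, go to P
P | 00010000[_]1_   read _ → write 0, move L, go to P
P | 0001000[0]01_   read 0 → write 0, move R, go to R
R | 00010000[0]1_   read 0 → write 1, move R, go to S
S | 000100001[1]_   read 1 → write _, move R, go to R
R | 000100001_[_]
The non-blank tape span at halt is 000100001.

000100001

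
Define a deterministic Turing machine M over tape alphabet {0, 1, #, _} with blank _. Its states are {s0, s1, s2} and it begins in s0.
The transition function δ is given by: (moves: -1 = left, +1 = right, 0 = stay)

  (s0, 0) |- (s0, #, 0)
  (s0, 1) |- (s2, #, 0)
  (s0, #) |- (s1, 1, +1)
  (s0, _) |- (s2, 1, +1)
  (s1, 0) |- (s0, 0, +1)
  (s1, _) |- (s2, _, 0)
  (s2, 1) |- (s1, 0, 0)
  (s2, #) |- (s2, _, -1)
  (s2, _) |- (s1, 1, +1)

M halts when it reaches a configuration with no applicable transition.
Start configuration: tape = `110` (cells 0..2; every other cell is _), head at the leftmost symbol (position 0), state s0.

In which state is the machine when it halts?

s0 | _[1]10   read 1 → write #, move 0, go to s2
s2 | _[#]10   read # → write _, move -1, go to s2
s2 | [_]_10   read _ → write 1, move +1, go to s1
s1 | 1[_]10   read _ → write _, move 0, go to s2
s2 | 1[_]10   read _ → write 1, move +1, go to s1
s1 | 11[1]0
No transition is defined for (s1, 1); M halts in state s1.

s1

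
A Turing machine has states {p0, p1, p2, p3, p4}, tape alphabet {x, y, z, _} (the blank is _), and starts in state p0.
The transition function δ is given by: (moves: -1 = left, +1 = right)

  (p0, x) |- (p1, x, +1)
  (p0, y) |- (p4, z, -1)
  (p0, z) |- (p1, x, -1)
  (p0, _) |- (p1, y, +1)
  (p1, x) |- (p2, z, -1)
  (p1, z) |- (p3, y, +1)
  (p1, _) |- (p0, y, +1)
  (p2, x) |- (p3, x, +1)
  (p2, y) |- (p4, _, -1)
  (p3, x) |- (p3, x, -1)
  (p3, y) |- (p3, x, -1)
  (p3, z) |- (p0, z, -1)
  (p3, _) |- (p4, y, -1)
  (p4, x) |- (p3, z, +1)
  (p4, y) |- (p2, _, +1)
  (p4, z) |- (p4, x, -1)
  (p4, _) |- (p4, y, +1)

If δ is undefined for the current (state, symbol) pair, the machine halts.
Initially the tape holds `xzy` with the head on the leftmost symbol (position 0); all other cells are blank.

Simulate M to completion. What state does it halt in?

p2

state=p0 head=0 tape=__[x]zy   (p0,x)→(p1,x,+1)
state=p1 head=1 tape=__x[z]y   (p1,z)→(p3,y,+1)
state=p3 head=2 tape=__xy[y]   (p3,y)→(p3,x,-1)
state=p3 head=1 tape=__x[y]x   (p3,y)→(p3,x,-1)
state=p3 head=0 tape=__[x]xx   (p3,x)→(p3,x,-1)
state=p3 head=-1 tape=_[_]xxx   (p3,_)→(p4,y,-1)
state=p4 head=-2 tape=[_]yxxx   (p4,_)→(p4,y,+1)
state=p4 head=-1 tape=y[y]xxx   (p4,y)→(p2,_,+1)
state=p2 head=0 tape=y_[x]xx   (p2,x)→(p3,x,+1)
state=p3 head=1 tape=y_x[x]x   (p3,x)→(p3,x,-1)
state=p3 head=0 tape=y_[x]xx   (p3,x)→(p3,x,-1)
state=p3 head=-1 tape=y[_]xxx   (p3,_)→(p4,y,-1)
state=p4 head=-2 tape=[y]yxxx   (p4,y)→(p2,_,+1)
state=p2 head=-1 tape=_[y]xxx   (p2,y)→(p4,_,-1)
state=p4 head=-2 tape=[_]_xxx   (p4,_)→(p4,y,+1)
state=p4 head=-1 tape=y[_]xxx   (p4,_)→(p4,y,+1)
state=p4 head=0 tape=yy[x]xx   (p4,x)→(p3,z,+1)
state=p3 head=1 tape=yyz[x]x   (p3,x)→(p3,x,-1)
state=p3 head=0 tape=yy[z]xx   (p3,z)→(p0,z,-1)
state=p0 head=-1 tape=y[y]zxx   (p0,y)→(p4,z,-1)
state=p4 head=-2 tape=[y]zzxx   (p4,y)→(p2,_,+1)
state=p2 head=-1 tape=_[z]zxx
No transition is defined for (p2, z); M halts in state p2.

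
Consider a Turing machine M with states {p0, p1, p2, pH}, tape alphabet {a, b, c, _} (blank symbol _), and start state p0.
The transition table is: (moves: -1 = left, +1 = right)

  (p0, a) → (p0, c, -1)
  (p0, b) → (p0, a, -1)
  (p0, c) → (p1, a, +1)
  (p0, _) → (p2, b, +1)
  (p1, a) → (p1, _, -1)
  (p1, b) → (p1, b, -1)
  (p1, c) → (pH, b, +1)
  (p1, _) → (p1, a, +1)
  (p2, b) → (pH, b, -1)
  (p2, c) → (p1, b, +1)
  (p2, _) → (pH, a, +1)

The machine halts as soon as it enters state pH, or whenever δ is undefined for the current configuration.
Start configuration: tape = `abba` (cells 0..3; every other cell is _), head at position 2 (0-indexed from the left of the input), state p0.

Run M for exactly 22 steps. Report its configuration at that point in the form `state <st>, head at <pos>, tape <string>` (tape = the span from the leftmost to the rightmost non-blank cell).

state p1, head at -4, tape a__bb_aa

state=p0 head=2 tape=____ab[b]a   (p0,b)→(p0,a,-1)
state=p0 head=1 tape=____a[b]aa   (p0,b)→(p0,a,-1)
state=p0 head=0 tape=____[a]aaa   (p0,a)→(p0,c,-1)
state=p0 head=-1 tape=___[_]caaa   (p0,_)→(p2,b,+1)
state=p2 head=0 tape=___b[c]aaa   (p2,c)→(p1,b,+1)
state=p1 head=1 tape=___bb[a]aa   (p1,a)→(p1,_,-1)
state=p1 head=0 tape=___b[b]_aa   (p1,b)→(p1,b,-1)
state=p1 head=-1 tape=___[b]b_aa   (p1,b)→(p1,b,-1)
state=p1 head=-2 tape=__[_]bb_aa   (p1,_)→(p1,a,+1)
state=p1 head=-1 tape=__a[b]b_aa   (p1,b)→(p1,b,-1)
state=p1 head=-2 tape=__[a]bb_aa   (p1,a)→(p1,_,-1)
state=p1 head=-3 tape=_[_]_bb_aa   (p1,_)→(p1,a,+1)
state=p1 head=-2 tape=_a[_]bb_aa   (p1,_)→(p1,a,+1)
state=p1 head=-1 tape=_aa[b]b_aa   (p1,b)→(p1,b,-1)
state=p1 head=-2 tape=_a[a]bb_aa   (p1,a)→(p1,_,-1)
state=p1 head=-3 tape=_[a]_bb_aa   (p1,a)→(p1,_,-1)
state=p1 head=-4 tape=[_]__bb_aa   (p1,_)→(p1,a,+1)
state=p1 head=-3 tape=a[_]_bb_aa   (p1,_)→(p1,a,+1)
state=p1 head=-2 tape=aa[_]bb_aa   (p1,_)→(p1,a,+1)
state=p1 head=-1 tape=aaa[b]b_aa   (p1,b)→(p1,b,-1)
state=p1 head=-2 tape=aa[a]bb_aa   (p1,a)→(p1,_,-1)
state=p1 head=-3 tape=a[a]_bb_aa   (p1,a)→(p1,_,-1)
state=p1 head=-4 tape=[a]__bb_aa
After 22 steps: state p1, head at -4, tape a__bb_aa.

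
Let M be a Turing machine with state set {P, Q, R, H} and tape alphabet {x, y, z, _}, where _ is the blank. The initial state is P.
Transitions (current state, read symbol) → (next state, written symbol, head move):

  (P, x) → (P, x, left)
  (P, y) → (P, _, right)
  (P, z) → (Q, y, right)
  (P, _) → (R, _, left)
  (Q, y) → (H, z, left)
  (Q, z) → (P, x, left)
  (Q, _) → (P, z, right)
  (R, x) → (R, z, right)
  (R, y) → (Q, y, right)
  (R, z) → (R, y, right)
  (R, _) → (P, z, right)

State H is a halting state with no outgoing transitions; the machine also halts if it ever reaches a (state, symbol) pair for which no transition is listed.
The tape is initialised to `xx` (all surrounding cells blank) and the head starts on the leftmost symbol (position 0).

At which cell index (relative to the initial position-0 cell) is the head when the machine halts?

0

P | __[x]x   read x → write x, move left, go to P
P | _[_]xx   read _ → write _, move left, go to R
R | [_]_xx   read _ → write z, move right, go to P
P | z[_]xx   read _ → write _, move left, go to R
R | [z]_xx   read z → write y, move right, go to R
R | y[_]xx   read _ → write z, move right, go to P
P | yz[x]x   read x → write x, move left, go to P
P | y[z]xx   read z → write y, move right, go to Q
Q | yy[x]x
At halt the head is at cell 0.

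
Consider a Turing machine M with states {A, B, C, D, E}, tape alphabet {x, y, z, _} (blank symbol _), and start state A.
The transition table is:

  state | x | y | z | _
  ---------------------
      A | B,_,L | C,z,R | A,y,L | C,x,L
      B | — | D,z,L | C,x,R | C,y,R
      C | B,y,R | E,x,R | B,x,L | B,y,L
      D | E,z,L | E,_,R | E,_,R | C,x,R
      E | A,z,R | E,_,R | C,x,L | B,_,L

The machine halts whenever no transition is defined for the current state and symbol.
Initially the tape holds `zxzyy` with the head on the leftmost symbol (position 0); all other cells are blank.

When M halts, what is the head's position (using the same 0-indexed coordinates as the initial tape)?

state=A head=0 tape=___[z]xzyy_   (A,z)→(A,y,L)
state=A head=-1 tape=__[_]yxzyy_   (A,_)→(C,x,L)
state=C head=-2 tape=_[_]xyxzyy_   (C,_)→(B,y,L)
state=B head=-3 tape=[_]yxyxzyy_   (B,_)→(C,y,R)
state=C head=-2 tape=y[y]xyxzyy_   (C,y)→(E,x,R)
state=E head=-1 tape=yx[x]yxzyy_   (E,x)→(A,z,R)
state=A head=0 tape=yxz[y]xzyy_   (A,y)→(C,z,R)
state=C head=1 tape=yxzz[x]zyy_   (C,x)→(B,y,R)
state=B head=2 tape=yxzzy[z]yy_   (B,z)→(C,x,R)
state=C head=3 tape=yxzzyx[y]y_   (C,y)→(E,x,R)
state=E head=4 tape=yxzzyxx[y]_   (E,y)→(E,_,R)
state=E head=5 tape=yxzzyxx_[_]   (E,_)→(B,_,L)
state=B head=4 tape=yxzzyxx[_]_   (B,_)→(C,y,R)
state=C head=5 tape=yxzzyxxy[_]   (C,_)→(B,y,L)
state=B head=4 tape=yxzzyxx[y]y   (B,y)→(D,z,L)
state=D head=3 tape=yxzzyx[x]zy   (D,x)→(E,z,L)
state=E head=2 tape=yxzzy[x]zzy   (E,x)→(A,z,R)
state=A head=3 tape=yxzzyz[z]zy   (A,z)→(A,y,L)
state=A head=2 tape=yxzzy[z]yzy   (A,z)→(A,y,L)
state=A head=1 tape=yxzz[y]yyzy   (A,y)→(C,z,R)
state=C head=2 tape=yxzzz[y]yzy   (C,y)→(E,x,R)
state=E head=3 tape=yxzzzx[y]zy   (E,y)→(E,_,R)
state=E head=4 tape=yxzzzx_[z]y   (E,z)→(C,x,L)
state=C head=3 tape=yxzzzx[_]xy   (C,_)→(B,y,L)
state=B head=2 tape=yxzzz[x]yxy
At halt the head is at cell 2.

2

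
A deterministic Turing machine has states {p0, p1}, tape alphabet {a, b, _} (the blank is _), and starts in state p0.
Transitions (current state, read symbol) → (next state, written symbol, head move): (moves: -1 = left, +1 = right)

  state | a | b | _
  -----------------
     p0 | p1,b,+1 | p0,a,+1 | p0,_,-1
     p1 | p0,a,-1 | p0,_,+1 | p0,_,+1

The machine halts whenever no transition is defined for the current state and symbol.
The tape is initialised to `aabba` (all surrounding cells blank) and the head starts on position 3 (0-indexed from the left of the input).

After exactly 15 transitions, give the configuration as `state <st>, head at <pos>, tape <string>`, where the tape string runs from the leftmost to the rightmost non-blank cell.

p0 | aab[b]a__   read b → write a, move +1, go to p0
p0 | aaba[a]__   read a → write b, move +1, go to p1
p1 | aabab[_]_   read _ → write _, move +1, go to p0
p0 | aabab_[_]   read _ → write _, move -1, go to p0
p0 | aabab[_]_   read _ → write _, move -1, go to p0
p0 | aaba[b]__   read b → write a, move +1, go to p0
p0 | aabaa[_]_   read _ → write _, move -1, go to p0
p0 | aaba[a]__   read a → write b, move +1, go to p1
p1 | aabab[_]_   read _ → write _, move +1, go to p0
p0 | aabab_[_]   read _ → write _, move -1, go to p0
p0 | aabab[_]_   read _ → write _, move -1, go to p0
p0 | aaba[b]__   read b → write a, move +1, go to p0
p0 | aabaa[_]_   read _ → write _, move -1, go to p0
p0 | aaba[a]__   read a → write b, move +1, go to p1
p1 | aabab[_]_   read _ → write _, move +1, go to p0
p0 | aabab_[_]
After 15 steps: state p0, head at 6, tape aabab.

state p0, head at 6, tape aabab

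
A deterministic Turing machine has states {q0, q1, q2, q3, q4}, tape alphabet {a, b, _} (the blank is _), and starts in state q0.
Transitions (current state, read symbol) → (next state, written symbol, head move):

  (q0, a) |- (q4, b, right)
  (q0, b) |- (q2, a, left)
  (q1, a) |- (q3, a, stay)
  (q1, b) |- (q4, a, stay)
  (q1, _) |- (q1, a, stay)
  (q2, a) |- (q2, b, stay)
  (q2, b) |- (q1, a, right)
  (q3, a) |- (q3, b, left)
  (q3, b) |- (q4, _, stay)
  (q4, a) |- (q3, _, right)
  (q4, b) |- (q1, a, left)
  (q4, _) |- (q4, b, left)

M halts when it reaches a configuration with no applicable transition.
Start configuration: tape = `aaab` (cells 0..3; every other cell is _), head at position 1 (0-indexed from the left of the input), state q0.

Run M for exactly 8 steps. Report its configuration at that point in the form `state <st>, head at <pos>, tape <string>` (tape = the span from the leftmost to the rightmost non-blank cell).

state=q0 head=1 tape=_a[a]ab   (q0,a)→(q4,b,right)
state=q4 head=2 tape=_ab[a]b   (q4,a)→(q3,_,right)
state=q3 head=3 tape=_ab_[b]   (q3,b)→(q4,_,stay)
state=q4 head=3 tape=_ab_[_]   (q4,_)→(q4,b,left)
state=q4 head=2 tape=_ab[_]b   (q4,_)→(q4,b,left)
state=q4 head=1 tape=_a[b]bb   (q4,b)→(q1,a,left)
state=q1 head=0 tape=_[a]abb   (q1,a)→(q3,a,stay)
state=q3 head=0 tape=_[a]abb   (q3,a)→(q3,b,left)
state=q3 head=-1 tape=[_]babb
After 8 steps: state q3, head at -1, tape babb.

state q3, head at -1, tape babb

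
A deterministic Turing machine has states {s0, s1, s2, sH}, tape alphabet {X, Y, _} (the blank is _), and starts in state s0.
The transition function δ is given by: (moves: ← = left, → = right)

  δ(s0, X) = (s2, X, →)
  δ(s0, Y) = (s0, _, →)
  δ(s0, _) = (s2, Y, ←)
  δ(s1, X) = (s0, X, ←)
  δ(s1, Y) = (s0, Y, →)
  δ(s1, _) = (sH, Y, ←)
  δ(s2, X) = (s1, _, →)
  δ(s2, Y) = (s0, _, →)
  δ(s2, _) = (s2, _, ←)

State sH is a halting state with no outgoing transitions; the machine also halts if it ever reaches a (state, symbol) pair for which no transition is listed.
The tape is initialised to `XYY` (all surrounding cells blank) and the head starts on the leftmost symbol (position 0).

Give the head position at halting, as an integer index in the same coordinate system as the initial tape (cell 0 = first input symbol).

s0 | [X]YY_   read X → write X, move →, go to s2
s2 | X[Y]Y_   read Y → write _, move →, go to s0
s0 | X_[Y]_   read Y → write _, move →, go to s0
s0 | X__[_]   read _ → write Y, move ←, go to s2
s2 | X_[_]Y   read _ → write _, move ←, go to s2
s2 | X[_]_Y   read _ → write _, move ←, go to s2
s2 | [X]__Y   read X → write _, move →, go to s1
s1 | _[_]_Y   read _ → write Y, move ←, go to sH
sH | [_]Y_Y
At halt the head is at cell 0.

0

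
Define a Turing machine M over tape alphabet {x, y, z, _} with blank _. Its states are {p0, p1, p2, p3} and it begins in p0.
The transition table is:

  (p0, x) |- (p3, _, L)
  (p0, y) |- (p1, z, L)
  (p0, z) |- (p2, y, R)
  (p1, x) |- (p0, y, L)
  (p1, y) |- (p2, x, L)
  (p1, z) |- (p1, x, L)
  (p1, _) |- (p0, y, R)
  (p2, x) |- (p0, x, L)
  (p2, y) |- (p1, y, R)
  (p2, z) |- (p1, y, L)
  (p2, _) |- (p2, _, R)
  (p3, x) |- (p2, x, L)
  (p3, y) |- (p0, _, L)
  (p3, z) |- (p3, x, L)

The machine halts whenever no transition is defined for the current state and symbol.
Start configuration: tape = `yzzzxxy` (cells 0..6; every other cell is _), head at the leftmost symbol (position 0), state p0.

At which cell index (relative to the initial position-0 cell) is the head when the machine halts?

p0 | ____[y]zzzxxy   read y → write z, move L, go to p1
p1 | ___[_]zzzzxxy   read _ → write y, move R, go to p0
p0 | ___y[z]zzzxxy   read z → write y, move R, go to p2
p2 | ___yy[z]zzxxy   read z → write y, move L, go to p1
p1 | ___y[y]yzzxxy   read y → write x, move L, go to p2
p2 | ___[y]xyzzxxy   read y → write y, move R, go to p1
p1 | ___y[x]yzzxxy   read x → write y, move L, go to p0
p0 | ___[y]yyzzxxy   read y → write z, move L, go to p1
p1 | __[_]zyyzzxxy   read _ → write y, move R, go to p0
p0 | __y[z]yyzzxxy   read z → write y, move R, go to p2
p2 | __yy[y]yzzxxy   read y → write y, move R, go to p1
p1 | __yyy[y]zzxxy   read y → write x, move L, go to p2
p2 | __yy[y]xzzxxy   read y → write y, move R, go to p1
p1 | __yyy[x]zzxxy   read x → write y, move L, go to p0
p0 | __yy[y]yzzxxy   read y → write z, move L, go to p1
p1 | __y[y]zyzzxxy   read y → write x, move L, go to p2
p2 | __[y]xzyzzxxy   read y → write y, move R, go to p1
p1 | __y[x]zyzzxxy   read x → write y, move L, go to p0
p0 | __[y]yzyzzxxy   read y → write z, move L, go to p1
p1 | _[_]zyzyzzxxy   read _ → write y, move R, go to p0
p0 | _y[z]yzyzzxxy   read z → write y, move R, go to p2
p2 | _yy[y]zyzzxxy   read y → write y, move R, go to p1
p1 | _yyy[z]yzzxxy   read z → write x, move L, go to p1
p1 | _yy[y]xyzzxxy   read y → write x, move L, go to p2
p2 | _y[y]xxyzzxxy   read y → write y, move R, go to p1
p1 | _yy[x]xyzzxxy   read x → write y, move L, go to p0
p0 | _y[y]yxyzzxxy   read y → write z, move L, go to p1
p1 | _[y]zyxyzzxxy   read y → write x, move L, go to p2
p2 | [_]xzyxyzzxxy   read _ → write _, move R, go to p2
p2 | _[x]zyxyzzxxy   read x → write x, move L, go to p0
p0 | [_]xzyxyzzxxy
At halt the head is at cell -4.

-4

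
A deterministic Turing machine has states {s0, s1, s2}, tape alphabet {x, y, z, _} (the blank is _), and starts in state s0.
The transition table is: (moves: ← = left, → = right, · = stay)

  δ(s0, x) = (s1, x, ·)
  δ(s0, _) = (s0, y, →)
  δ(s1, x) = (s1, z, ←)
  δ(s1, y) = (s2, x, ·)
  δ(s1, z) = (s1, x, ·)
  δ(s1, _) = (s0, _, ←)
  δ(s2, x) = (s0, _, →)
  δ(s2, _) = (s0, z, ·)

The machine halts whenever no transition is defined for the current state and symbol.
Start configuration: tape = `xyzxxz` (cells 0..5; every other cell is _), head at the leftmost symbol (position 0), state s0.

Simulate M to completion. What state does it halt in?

s0

s0 | __[x]yzxxz   read x → write x, move ·, go to s1
s1 | __[x]yzxxz   read x → write z, move ←, go to s1
s1 | _[_]zyzxxz   read _ → write _, move ←, go to s0
s0 | [_]_zyzxxz   read _ → write y, move →, go to s0
s0 | y[_]zyzxxz   read _ → write y, move →, go to s0
s0 | yy[z]yzxxz
No transition is defined for (s0, z); M halts in state s0.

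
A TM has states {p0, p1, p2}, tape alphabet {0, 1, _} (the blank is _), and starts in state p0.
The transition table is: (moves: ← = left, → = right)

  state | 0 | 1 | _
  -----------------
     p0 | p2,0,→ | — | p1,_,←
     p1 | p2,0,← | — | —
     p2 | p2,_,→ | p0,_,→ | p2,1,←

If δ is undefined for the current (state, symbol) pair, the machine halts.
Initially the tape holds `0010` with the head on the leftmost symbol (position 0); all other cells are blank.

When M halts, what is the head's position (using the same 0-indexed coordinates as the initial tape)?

4

state=p0 head=0 tape=[0]010__   (p0,0)→(p2,0,→)
state=p2 head=1 tape=0[0]10__   (p2,0)→(p2,_,→)
state=p2 head=2 tape=0_[1]0__   (p2,1)→(p0,_,→)
state=p0 head=3 tape=0__[0]__   (p0,0)→(p2,0,→)
state=p2 head=4 tape=0__0[_]_   (p2,_)→(p2,1,←)
state=p2 head=3 tape=0__[0]1_   (p2,0)→(p2,_,→)
state=p2 head=4 tape=0___[1]_   (p2,1)→(p0,_,→)
state=p0 head=5 tape=0____[_]   (p0,_)→(p1,_,←)
state=p1 head=4 tape=0___[_]_
At halt the head is at cell 4.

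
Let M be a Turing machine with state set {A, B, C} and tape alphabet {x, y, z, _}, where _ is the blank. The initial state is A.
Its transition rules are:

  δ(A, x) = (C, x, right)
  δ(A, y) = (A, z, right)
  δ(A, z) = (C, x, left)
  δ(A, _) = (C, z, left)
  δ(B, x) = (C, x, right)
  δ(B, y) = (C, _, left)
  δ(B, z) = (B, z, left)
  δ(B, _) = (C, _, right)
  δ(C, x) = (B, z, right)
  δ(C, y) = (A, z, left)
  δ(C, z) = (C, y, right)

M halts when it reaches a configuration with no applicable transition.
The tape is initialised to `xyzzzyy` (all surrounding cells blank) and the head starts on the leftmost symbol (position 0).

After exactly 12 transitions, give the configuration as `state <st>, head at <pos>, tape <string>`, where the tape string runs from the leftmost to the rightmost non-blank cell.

state B, head at 6, tape xyyyyzy

state=A head=0 tape=[x]yzzzyy   (A,x)→(C,x,right)
state=C head=1 tape=x[y]zzzyy   (C,y)→(A,z,left)
state=A head=0 tape=[x]zzzzyy   (A,x)→(C,x,right)
state=C head=1 tape=x[z]zzzyy   (C,z)→(C,y,right)
state=C head=2 tape=xy[z]zzyy   (C,z)→(C,y,right)
state=C head=3 tape=xyy[z]zyy   (C,z)→(C,y,right)
state=C head=4 tape=xyyy[z]yy   (C,z)→(C,y,right)
state=C head=5 tape=xyyyy[y]y   (C,y)→(A,z,left)
state=A head=4 tape=xyyy[y]zy   (A,y)→(A,z,right)
state=A head=5 tape=xyyyz[z]y   (A,z)→(C,x,left)
state=C head=4 tape=xyyy[z]xy   (C,z)→(C,y,right)
state=C head=5 tape=xyyyy[x]y   (C,x)→(B,z,right)
state=B head=6 tape=xyyyyz[y]
After 12 steps: state B, head at 6, tape xyyyyzy.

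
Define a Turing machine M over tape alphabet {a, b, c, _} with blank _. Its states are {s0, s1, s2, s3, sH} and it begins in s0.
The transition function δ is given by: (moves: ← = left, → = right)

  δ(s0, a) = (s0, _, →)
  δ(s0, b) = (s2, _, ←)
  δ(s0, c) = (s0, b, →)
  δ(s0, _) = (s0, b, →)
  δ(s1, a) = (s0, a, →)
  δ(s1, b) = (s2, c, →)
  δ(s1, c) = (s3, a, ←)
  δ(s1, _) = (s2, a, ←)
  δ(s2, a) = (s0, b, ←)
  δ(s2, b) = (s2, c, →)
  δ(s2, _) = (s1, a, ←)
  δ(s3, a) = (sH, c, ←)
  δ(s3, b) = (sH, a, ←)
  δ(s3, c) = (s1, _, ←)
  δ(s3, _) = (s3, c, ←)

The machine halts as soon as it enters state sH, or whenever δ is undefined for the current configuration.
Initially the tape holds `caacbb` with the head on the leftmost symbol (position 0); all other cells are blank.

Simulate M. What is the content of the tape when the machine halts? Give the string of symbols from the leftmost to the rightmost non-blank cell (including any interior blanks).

state=s0 head=0 tape=_[c]aacbb   (s0,c)→(s0,b,→)
state=s0 head=1 tape=_b[a]acbb   (s0,a)→(s0,_,→)
state=s0 head=2 tape=_b_[a]cbb   (s0,a)→(s0,_,→)
state=s0 head=3 tape=_b__[c]bb   (s0,c)→(s0,b,→)
state=s0 head=4 tape=_b__b[b]b   (s0,b)→(s2,_,←)
state=s2 head=3 tape=_b__[b]_b   (s2,b)→(s2,c,→)
state=s2 head=4 tape=_b__c[_]b   (s2,_)→(s1,a,←)
state=s1 head=3 tape=_b__[c]ab   (s1,c)→(s3,a,←)
state=s3 head=2 tape=_b_[_]aab   (s3,_)→(s3,c,←)
state=s3 head=1 tape=_b[_]caab   (s3,_)→(s3,c,←)
state=s3 head=0 tape=_[b]ccaab   (s3,b)→(sH,a,←)
state=sH head=-1 tape=[_]accaab
The non-blank tape span at halt is accaab.

accaab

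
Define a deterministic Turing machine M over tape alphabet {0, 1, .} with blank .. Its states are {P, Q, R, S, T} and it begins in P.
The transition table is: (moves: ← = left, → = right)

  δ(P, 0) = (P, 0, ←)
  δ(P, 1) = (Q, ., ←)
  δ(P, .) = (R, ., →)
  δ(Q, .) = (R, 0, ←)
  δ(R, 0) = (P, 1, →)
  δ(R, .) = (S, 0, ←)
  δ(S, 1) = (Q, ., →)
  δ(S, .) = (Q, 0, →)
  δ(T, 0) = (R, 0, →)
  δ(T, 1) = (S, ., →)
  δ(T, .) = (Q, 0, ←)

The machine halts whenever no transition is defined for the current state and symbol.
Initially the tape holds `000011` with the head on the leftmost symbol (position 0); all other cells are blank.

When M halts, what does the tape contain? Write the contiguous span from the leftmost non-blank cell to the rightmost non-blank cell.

P | ...[0]00011   read 0 → write 0, move ←, go to P
P | ..[.]000011   read . → write ., move →, go to R
R | ...[0]00011   read 0 → write 1, move →, go to P
P | ...1[0]0011   read 0 → write 0, move ←, go to P
P | ...[1]00011   read 1 → write ., move ←, go to Q
Q | ..[.].00011   read . → write 0, move ←, go to R
R | .[.]0.00011   read . → write 0, move ←, go to S
S | [.]00.00011   read . → write 0, move →, go to Q
Q | 0[0]0.00011
The non-blank tape span at halt is 000.00011.

000.00011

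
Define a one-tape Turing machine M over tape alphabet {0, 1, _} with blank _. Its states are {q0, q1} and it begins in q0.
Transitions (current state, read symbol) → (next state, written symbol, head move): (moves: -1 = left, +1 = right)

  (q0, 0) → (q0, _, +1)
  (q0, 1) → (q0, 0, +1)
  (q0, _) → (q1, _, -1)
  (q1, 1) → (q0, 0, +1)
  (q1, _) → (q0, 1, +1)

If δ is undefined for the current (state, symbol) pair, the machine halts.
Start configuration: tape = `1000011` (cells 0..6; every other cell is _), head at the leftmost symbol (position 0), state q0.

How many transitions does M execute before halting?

8

q0 | [1]000011_   read 1 → write 0, move +1, go to q0
q0 | 0[0]00011_   read 0 → write _, move +1, go to q0
q0 | 0_[0]0011_   read 0 → write _, move +1, go to q0
q0 | 0__[0]011_   read 0 → write _, move +1, go to q0
q0 | 0___[0]11_   read 0 → write _, move +1, go to q0
q0 | 0____[1]1_   read 1 → write 0, move +1, go to q0
q0 | 0____0[1]_   read 1 → write 0, move +1, go to q0
q0 | 0____00[_]   read _ → write _, move -1, go to q1
q1 | 0____0[0]_
M halts after 8 transitions.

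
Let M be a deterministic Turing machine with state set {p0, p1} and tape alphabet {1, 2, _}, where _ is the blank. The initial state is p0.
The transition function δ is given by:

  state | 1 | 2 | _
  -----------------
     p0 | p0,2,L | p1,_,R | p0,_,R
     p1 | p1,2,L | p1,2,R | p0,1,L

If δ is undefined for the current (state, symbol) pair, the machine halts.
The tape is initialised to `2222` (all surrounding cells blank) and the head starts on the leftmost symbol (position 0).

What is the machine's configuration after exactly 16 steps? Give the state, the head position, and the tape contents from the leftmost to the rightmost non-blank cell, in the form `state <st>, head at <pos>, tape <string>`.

state p0, head at 0, tape 2222

state=p0 head=0 tape=[2]222_   (p0,2)→(p1,_,R)
state=p1 head=1 tape=_[2]22_   (p1,2)→(p1,2,R)
state=p1 head=2 tape=_2[2]2_   (p1,2)→(p1,2,R)
state=p1 head=3 tape=_22[2]_   (p1,2)→(p1,2,R)
state=p1 head=4 tape=_222[_]   (p1,_)→(p0,1,L)
state=p0 head=3 tape=_22[2]1   (p0,2)→(p1,_,R)
state=p1 head=4 tape=_22_[1]   (p1,1)→(p1,2,L)
state=p1 head=3 tape=_22[_]2   (p1,_)→(p0,1,L)
state=p0 head=2 tape=_2[2]12   (p0,2)→(p1,_,R)
state=p1 head=3 tape=_2_[1]2   (p1,1)→(p1,2,L)
state=p1 head=2 tape=_2[_]22   (p1,_)→(p0,1,L)
state=p0 head=1 tape=_[2]122   (p0,2)→(p1,_,R)
state=p1 head=2 tape=__[1]22   (p1,1)→(p1,2,L)
state=p1 head=1 tape=_[_]222   (p1,_)→(p0,1,L)
state=p0 head=0 tape=[_]1222   (p0,_)→(p0,_,R)
state=p0 head=1 tape=_[1]222   (p0,1)→(p0,2,L)
state=p0 head=0 tape=[_]2222
After 16 steps: state p0, head at 0, tape 2222.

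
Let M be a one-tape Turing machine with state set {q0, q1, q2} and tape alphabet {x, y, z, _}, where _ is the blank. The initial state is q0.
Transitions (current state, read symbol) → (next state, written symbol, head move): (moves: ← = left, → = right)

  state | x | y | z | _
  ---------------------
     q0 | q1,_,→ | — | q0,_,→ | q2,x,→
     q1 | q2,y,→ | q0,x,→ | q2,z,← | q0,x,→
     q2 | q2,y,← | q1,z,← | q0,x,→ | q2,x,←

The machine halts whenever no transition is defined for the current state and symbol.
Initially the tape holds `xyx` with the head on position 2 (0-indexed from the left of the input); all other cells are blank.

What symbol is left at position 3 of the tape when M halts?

x

state=q0 head=2 tape=xy[x]___   (q0,x)→(q1,_,→)
state=q1 head=3 tape=xy_[_]__   (q1,_)→(q0,x,→)
state=q0 head=4 tape=xy_x[_]_   (q0,_)→(q2,x,→)
state=q2 head=5 tape=xy_xx[_]   (q2,_)→(q2,x,←)
state=q2 head=4 tape=xy_x[x]x   (q2,x)→(q2,y,←)
state=q2 head=3 tape=xy_[x]yx   (q2,x)→(q2,y,←)
state=q2 head=2 tape=xy[_]yyx   (q2,_)→(q2,x,←)
state=q2 head=1 tape=x[y]xyyx   (q2,y)→(q1,z,←)
state=q1 head=0 tape=[x]zxyyx   (q1,x)→(q2,y,→)
state=q2 head=1 tape=y[z]xyyx   (q2,z)→(q0,x,→)
state=q0 head=2 tape=yx[x]yyx   (q0,x)→(q1,_,→)
state=q1 head=3 tape=yx_[y]yx   (q1,y)→(q0,x,→)
state=q0 head=4 tape=yx_x[y]x
Cell 3 holds x when M halts.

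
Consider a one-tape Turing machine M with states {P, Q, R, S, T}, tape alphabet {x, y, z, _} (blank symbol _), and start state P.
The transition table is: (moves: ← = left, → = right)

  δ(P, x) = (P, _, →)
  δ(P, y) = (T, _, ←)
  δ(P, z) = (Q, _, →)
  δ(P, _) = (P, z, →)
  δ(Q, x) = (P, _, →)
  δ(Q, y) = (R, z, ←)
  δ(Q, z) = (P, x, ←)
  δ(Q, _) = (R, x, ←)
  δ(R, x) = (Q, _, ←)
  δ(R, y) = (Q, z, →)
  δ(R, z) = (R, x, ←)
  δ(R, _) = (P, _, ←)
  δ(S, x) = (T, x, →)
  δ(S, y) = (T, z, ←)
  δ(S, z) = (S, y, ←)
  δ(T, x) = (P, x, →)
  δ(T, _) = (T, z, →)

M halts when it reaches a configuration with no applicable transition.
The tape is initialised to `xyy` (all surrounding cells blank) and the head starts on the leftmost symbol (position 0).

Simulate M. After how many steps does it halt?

state=P head=0 tape=[x]yy   (P,x)→(P,_,→)
state=P head=1 tape=_[y]y   (P,y)→(T,_,←)
state=T head=0 tape=[_]_y   (T,_)→(T,z,→)
state=T head=1 tape=z[_]y   (T,_)→(T,z,→)
state=T head=2 tape=zz[y]
M halts after 4 transitions.

4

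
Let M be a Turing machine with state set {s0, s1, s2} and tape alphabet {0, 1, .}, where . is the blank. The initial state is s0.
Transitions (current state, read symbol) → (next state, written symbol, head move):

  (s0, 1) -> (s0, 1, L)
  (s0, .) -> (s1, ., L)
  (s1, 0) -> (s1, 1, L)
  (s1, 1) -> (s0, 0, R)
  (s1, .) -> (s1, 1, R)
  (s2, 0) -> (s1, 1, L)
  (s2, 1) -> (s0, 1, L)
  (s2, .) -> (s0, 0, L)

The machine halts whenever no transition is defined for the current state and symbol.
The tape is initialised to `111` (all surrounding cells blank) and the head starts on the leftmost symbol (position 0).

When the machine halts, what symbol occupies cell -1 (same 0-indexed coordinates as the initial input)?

1

state=s0 head=0 tape=..[1]11   (s0,1)→(s0,1,L)
state=s0 head=-1 tape=.[.]111   (s0,.)→(s1,.,L)
state=s1 head=-2 tape=[.].111   (s1,.)→(s1,1,R)
state=s1 head=-1 tape=1[.]111   (s1,.)→(s1,1,R)
state=s1 head=0 tape=11[1]11   (s1,1)→(s0,0,R)
state=s0 head=1 tape=110[1]1   (s0,1)→(s0,1,L)
state=s0 head=0 tape=11[0]11
Cell -1 holds 1 when M halts.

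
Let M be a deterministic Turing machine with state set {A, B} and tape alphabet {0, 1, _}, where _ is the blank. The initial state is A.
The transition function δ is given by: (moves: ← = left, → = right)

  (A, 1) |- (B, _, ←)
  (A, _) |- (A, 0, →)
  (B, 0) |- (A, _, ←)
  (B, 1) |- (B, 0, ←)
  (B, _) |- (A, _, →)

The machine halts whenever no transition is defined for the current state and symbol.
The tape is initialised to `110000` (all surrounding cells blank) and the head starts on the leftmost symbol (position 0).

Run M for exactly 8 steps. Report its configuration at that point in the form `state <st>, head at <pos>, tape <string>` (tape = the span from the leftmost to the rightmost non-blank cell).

state A, head at 2, tape 0000000

state=A head=0 tape=_[1]10000   (A,1)→(B,_,←)
state=B head=-1 tape=[_]_10000   (B,_)→(A,_,→)
state=A head=0 tape=_[_]10000   (A,_)→(A,0,→)
state=A head=1 tape=_0[1]0000   (A,1)→(B,_,←)
state=B head=0 tape=_[0]_0000   (B,0)→(A,_,←)
state=A head=-1 tape=[_]__0000   (A,_)→(A,0,→)
state=A head=0 tape=0[_]_0000   (A,_)→(A,0,→)
state=A head=1 tape=00[_]0000   (A,_)→(A,0,→)
state=A head=2 tape=000[0]000
After 8 steps: state A, head at 2, tape 0000000.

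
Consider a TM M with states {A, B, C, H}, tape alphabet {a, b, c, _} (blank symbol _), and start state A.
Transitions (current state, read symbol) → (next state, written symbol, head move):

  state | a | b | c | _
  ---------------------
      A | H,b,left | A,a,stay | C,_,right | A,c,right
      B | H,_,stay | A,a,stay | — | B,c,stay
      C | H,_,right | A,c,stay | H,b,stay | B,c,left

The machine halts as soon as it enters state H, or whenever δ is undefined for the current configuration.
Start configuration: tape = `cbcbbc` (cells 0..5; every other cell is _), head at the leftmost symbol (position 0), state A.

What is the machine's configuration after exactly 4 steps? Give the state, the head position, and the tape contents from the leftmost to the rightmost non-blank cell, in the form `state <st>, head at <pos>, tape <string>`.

state H, head at 2, tape bbbc

state=A head=0 tape=[c]bcbbc   (A,c)→(C,_,right)
state=C head=1 tape=_[b]cbbc   (C,b)→(A,c,stay)
state=A head=1 tape=_[c]cbbc   (A,c)→(C,_,right)
state=C head=2 tape=__[c]bbc   (C,c)→(H,b,stay)
state=H head=2 tape=__[b]bbc
After 4 steps: state H, head at 2, tape bbbc.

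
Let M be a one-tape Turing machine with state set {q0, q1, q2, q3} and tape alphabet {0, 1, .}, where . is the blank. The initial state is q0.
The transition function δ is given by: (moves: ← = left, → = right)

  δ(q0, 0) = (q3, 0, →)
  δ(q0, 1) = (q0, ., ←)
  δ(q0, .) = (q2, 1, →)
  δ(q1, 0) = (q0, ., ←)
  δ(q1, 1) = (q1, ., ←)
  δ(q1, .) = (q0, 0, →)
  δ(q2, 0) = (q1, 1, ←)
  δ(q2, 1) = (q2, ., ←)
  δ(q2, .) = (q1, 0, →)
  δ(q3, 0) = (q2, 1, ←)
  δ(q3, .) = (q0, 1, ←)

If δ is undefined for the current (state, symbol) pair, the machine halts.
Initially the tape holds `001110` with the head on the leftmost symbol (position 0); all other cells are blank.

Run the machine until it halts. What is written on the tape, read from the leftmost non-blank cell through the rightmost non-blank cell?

0111110

q0 | .[0]01110   read 0 → write 0, move →, go to q3
q3 | .0[0]1110   read 0 → write 1, move ←, go to q2
q2 | .[0]11110   read 0 → write 1, move ←, go to q1
q1 | [.]111110   read . → write 0, move →, go to q0
q0 | 0[1]11110   read 1 → write ., move ←, go to q0
q0 | [0].11110   read 0 → write 0, move →, go to q3
q3 | 0[.]11110   read . → write 1, move ←, go to q0
q0 | [0]111110   read 0 → write 0, move →, go to q3
q3 | 0[1]11110
The non-blank tape span at halt is 0111110.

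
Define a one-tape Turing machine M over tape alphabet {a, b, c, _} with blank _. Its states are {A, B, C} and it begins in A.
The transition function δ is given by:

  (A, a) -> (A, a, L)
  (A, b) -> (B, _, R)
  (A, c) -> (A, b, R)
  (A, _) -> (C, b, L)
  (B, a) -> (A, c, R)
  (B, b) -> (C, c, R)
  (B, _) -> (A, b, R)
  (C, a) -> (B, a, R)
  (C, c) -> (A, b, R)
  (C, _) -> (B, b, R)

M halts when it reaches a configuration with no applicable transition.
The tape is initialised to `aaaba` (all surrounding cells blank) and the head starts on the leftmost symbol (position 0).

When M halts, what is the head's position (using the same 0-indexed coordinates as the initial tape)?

6

state=A head=0 tape=__[a]aaba___   (A,a)→(A,a,L)
state=A head=-1 tape=_[_]aaaba___   (A,_)→(C,b,L)
state=C head=-2 tape=[_]baaaba___   (C,_)→(B,b,R)
state=B head=-1 tape=b[b]aaaba___   (B,b)→(C,c,R)
state=C head=0 tape=bc[a]aaba___   (C,a)→(B,a,R)
state=B head=1 tape=bca[a]aba___   (B,a)→(A,c,R)
state=A head=2 tape=bcac[a]ba___   (A,a)→(A,a,L)
state=A head=1 tape=bca[c]aba___   (A,c)→(A,b,R)
state=A head=2 tape=bcab[a]ba___   (A,a)→(A,a,L)
state=A head=1 tape=bca[b]aba___   (A,b)→(B,_,R)
state=B head=2 tape=bca_[a]ba___   (B,a)→(A,c,R)
state=A head=3 tape=bca_c[b]a___   (A,b)→(B,_,R)
state=B head=4 tape=bca_c_[a]___   (B,a)→(A,c,R)
state=A head=5 tape=bca_c_c[_]__   (A,_)→(C,b,L)
state=C head=4 tape=bca_c_[c]b__   (C,c)→(A,b,R)
state=A head=5 tape=bca_c_b[b]__   (A,b)→(B,_,R)
state=B head=6 tape=bca_c_b_[_]_   (B,_)→(A,b,R)
state=A head=7 tape=bca_c_b_b[_]   (A,_)→(C,b,L)
state=C head=6 tape=bca_c_b_[b]b
At halt the head is at cell 6.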